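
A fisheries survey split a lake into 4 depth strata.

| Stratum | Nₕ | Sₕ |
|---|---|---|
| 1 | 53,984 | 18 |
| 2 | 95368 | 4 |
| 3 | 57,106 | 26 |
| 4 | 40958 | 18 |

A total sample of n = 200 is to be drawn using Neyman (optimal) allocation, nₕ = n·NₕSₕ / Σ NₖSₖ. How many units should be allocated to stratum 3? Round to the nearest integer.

1: NₕSₕ = 53984·18 = 971712
2: NₕSₕ = 95368·4 = 381472
3: NₕSₕ = 57106·26 = 1484756
4: NₕSₕ = 40958·18 = 737244
Σ NₕSₕ = 3575184.
n_3 = 200·1484756/3575184 = 83.059... → 83.

83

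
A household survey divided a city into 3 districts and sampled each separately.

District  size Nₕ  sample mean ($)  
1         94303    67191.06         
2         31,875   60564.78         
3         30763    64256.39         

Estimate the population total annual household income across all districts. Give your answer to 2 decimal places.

10243540219.25

Population total = Σ Nₕ·x̄ₕ (each stratum's size times its mean).
94303·67191.06 + 31875·60564.78 + 30763·64256.39 = 6336318531.18 + 1930502362.5 + 1976719325.57 = 10243540219.25.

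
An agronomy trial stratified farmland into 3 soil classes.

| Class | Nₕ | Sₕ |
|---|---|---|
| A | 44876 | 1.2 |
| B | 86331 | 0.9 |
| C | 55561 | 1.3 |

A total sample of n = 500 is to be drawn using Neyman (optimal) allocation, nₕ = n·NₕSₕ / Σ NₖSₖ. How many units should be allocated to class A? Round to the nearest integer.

A: NₕSₕ = 44876·1.2 = 53851.2
B: NₕSₕ = 86331·0.9 = 77697.9
C: NₕSₕ = 55561·1.3 = 72229.3
Σ NₕSₕ = 203778.4.
n_A = 500·53851.2/203778.4 = 132.132... → 132.

132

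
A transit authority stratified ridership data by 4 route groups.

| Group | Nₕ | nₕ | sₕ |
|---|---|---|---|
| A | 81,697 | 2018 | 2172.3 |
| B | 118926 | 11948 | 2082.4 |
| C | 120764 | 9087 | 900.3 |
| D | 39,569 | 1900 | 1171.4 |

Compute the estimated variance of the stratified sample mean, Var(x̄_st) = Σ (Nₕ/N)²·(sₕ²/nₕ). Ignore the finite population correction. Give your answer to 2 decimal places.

177.85

N = 360956; Wₕ = Nₕ/N.
group A: (81697/360956)²·2172.3²/2018 = 119.79043
group B: (118926/360956)²·2082.4²/11948 = 39.39836
group C: (120764/360956)²·900.3²/9087 = 9.98436
group D: (39569/360956)²·1171.4²/1900 = 8.67878
Sum = 177.85194 → 177.85.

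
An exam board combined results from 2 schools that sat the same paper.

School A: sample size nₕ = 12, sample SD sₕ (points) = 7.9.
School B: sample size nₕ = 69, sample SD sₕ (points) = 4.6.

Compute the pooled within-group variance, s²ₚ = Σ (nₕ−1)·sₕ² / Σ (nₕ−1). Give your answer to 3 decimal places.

Degrees of freedom: 11 + 68 = 79.
Σ(nₕ−1)sₕ² = 11·62.41 + 68·21.16 = 2125.39.
s²ₚ = 2125.39 / 79 = 26.90367... → 26.904.

26.904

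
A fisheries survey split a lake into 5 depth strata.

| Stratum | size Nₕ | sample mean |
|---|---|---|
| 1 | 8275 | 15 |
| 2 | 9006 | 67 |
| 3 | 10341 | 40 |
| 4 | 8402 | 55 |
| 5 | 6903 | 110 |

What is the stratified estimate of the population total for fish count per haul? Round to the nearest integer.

Estimate total by summing Nₕ·x̄ₕ over strata.
8275·15 + 9006·67 + 10341·40 + 8402·55 + 6903·110 = 124125 + 603402 + 413640 + 462110 + 759330 = 2362607.

2362607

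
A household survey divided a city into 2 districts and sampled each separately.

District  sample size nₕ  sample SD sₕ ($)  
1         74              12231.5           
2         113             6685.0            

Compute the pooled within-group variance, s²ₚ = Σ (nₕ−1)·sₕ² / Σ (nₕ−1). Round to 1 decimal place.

86090234.8

Degrees of freedom: 73 + 112 = 185.
Σ(nₕ−1)sₕ² = 73·149609592.25 + 112·44689225 = 15926693434.25.
s²ₚ = 15926693434.25 / 185 = 86090234.780... → 86090234.8.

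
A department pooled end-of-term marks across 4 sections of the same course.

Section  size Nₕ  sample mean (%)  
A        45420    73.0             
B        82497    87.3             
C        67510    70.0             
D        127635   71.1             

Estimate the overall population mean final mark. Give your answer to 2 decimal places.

x̄_st = (Σ Nₕx̄ₕ) / (Σ Nₕ) = (45420·73.0 + 82497·87.3 + 67510·70.0 + 127635·71.1) / 323062
= 24318196.6 / 323062 = 75.2741... → 75.27.

75.27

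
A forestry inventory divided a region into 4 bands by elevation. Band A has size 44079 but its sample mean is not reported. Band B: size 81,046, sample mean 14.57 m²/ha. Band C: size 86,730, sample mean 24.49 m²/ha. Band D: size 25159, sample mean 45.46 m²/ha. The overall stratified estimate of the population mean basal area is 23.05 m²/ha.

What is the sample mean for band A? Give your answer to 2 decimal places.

N = 44079 + 81046 + 86730 + 25159 = 237014.
Overall total = μ·N = 23.05·237014 = 5463172.7.
Subtract the known strata: 81046·14.57 + 86730·24.49 + 25159·45.46 = 4448586.06.
Remaining total for band A: 5463172.7 − 4448586.06 = 1014586.64.
Divide by its size: 1014586.64 / 44079 = 23.0175... → 23.02.

23.02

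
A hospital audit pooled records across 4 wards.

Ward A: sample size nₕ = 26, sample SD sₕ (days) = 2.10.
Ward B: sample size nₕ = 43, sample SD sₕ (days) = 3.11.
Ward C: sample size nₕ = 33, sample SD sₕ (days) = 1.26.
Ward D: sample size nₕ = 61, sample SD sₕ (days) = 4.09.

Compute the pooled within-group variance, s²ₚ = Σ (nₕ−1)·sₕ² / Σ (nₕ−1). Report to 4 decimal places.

9.8803

Degrees of freedom: 25 + 42 + 32 + 60 = 159.
Σ(nₕ−1)sₕ² = 25·4.41 + 42·9.6721 + 32·1.5876 + 60·16.7281 = 1570.9674.
s²ₚ = 1570.9674 / 159 = 9.880298... → 9.8803.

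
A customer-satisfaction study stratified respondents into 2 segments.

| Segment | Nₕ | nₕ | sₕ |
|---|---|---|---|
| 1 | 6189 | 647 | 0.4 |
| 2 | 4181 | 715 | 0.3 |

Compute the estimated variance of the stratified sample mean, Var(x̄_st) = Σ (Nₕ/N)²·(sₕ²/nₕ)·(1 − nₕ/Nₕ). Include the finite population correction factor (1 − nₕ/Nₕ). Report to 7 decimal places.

0.0000958

N = 10370; Wₕ = Nₕ/N.
segment 1: (6189/10370)²·0.4²/647·(1 − 647/6189) = 0.0000788761
segment 2: (4181/10370)²·0.3²/715·(1 − 715/4181) = 0.0000169624
Sum = 0.0000958385 → 0.0000958.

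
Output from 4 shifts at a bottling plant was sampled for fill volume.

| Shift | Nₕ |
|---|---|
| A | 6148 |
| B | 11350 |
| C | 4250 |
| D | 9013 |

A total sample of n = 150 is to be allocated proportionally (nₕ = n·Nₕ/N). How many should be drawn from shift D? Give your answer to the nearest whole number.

44

Share of shift D = 9013/30761 = 0.29300.
Allocate 150 × 0.29300 = 43.950... → 44.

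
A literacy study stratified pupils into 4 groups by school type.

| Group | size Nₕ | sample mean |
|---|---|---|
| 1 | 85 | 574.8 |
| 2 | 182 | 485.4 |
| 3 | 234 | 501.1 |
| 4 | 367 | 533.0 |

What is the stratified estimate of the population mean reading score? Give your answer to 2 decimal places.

518.51

N = 85 + 182 + 234 + 367 = 868.
The stratified mean weights each stratum mean by its population share Nₕ/N.
Σ Nₕx̄ₕ = 85·574.8 + 182·485.4 + 234·501.1 + 367·533.0 = 48858 + 88342.8 + 117257.4 + 195611 = 450069.2.
Divide by N: 450069.2 / 868 = 518.5129... → 518.51.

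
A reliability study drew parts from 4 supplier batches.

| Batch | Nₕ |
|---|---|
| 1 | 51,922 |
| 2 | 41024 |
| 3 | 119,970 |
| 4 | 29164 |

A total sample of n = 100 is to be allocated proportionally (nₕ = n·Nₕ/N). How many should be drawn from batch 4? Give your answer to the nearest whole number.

N = 51922 + 41024 + 119970 + 29164 = 242080.
n_4 = 100·29164/242080 = 12.047... → 12.

12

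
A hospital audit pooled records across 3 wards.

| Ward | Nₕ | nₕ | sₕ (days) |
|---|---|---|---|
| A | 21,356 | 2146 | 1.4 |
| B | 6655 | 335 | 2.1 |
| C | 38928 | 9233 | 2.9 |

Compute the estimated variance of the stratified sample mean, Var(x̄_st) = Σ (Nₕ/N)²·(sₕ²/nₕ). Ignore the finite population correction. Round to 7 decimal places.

0.0005311

N = 66939. Term for each stratum: Wₕ²sₕ²/nₕ.
Var(x̄_st) = 0.0000929625 + 0.0001301162 + 0.0003080484 = 0.0005311271 → 0.0005311.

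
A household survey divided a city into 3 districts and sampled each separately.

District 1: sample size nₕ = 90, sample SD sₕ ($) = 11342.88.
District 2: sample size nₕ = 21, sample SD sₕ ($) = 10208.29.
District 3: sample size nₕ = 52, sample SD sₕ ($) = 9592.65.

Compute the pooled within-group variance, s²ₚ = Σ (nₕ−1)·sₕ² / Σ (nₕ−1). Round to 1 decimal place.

113924823.8

Degrees of freedom: 89 + 20 + 51 = 160.
Σ(nₕ−1)sₕ² = 89·128660926.6944 + 20·104209184.7241 + 51·92018934.0225 = 18227971805.4311.
s²ₚ = 18227971805.4311 / 160 = 113924823.784... → 113924823.8.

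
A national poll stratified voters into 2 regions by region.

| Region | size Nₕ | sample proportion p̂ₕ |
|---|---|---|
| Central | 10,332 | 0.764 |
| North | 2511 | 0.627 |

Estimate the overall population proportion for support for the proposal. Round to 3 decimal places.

0.737

Wₕ = Nₕ/N with N = 12843: 0.8045, 0.1955.
p̂_st = 0.8045·0.764 + 0.1955·0.627 ≈ 0.73721... → 0.737.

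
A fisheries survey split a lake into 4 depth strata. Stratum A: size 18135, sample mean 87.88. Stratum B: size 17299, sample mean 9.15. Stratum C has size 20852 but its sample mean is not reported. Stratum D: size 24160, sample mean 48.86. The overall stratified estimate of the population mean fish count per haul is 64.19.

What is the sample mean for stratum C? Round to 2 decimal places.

107.01

N = 18135 + 17299 + 20852 + 24160 = 80446.
Overall total = μ·N = 64.19·80446 = 5163828.74.
Subtract the known strata: 18135·87.88 + 17299·9.15 + 24160·48.86 = 2932447.25.
Remaining total for stratum C: 5163828.74 − 2932447.25 = 2231381.49.
Divide by its size: 2231381.49 / 20852 = 107.0104... → 107.01.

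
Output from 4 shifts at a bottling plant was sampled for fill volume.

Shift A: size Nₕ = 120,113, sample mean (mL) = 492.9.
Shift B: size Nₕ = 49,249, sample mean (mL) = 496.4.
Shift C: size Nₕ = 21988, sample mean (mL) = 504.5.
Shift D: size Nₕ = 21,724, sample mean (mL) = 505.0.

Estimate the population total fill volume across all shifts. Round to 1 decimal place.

Estimate total by summing Nₕ·x̄ₕ over strata.
120113·492.9 + 49249·496.4 + 21988·504.5 + 21724·505.0 = 59203697.7 + 24447203.6 + 11092946 + 10970620 = 105714467.3.

105714467.3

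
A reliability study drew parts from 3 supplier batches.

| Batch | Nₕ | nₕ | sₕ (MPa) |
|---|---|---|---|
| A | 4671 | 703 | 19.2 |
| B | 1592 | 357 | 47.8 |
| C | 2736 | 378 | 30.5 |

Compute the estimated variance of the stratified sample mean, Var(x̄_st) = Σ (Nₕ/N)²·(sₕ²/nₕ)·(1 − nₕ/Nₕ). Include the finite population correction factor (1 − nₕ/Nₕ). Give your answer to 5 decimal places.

0.47146

N = 8999; Wₕ = Nₕ/N.
batch A: (4671/8999)²·19.2²/703·(1 − 703/4671) = 0.12001628
batch B: (1592/8999)²·47.8²/357·(1 − 357/1592) = 0.15538500
batch C: (2736/8999)²·30.5²/378·(1 − 378/2736) = 0.19605561
Sum = 0.47145689 → 0.47146.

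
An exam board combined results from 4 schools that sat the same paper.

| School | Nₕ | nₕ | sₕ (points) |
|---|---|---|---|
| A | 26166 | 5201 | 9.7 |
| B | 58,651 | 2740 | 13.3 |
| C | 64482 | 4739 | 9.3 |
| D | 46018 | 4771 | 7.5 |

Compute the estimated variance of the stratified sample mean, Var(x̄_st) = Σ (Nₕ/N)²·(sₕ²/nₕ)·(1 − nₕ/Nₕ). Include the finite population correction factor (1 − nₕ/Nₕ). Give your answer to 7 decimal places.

0.0082391

N = 195317; Wₕ = Nₕ/N.
school A: (26166/195317)²·9.7²/5201·(1 − 5201/26166) = 0.0002601410
school B: (58651/195317)²·13.3²/2740·(1 − 2740/58651) = 0.0055493908
school C: (64482/195317)²·9.3²/4739·(1 − 4739/64482) = 0.0018429970
school D: (46018/195317)²·7.5²/4771·(1 − 4771/46018) = 0.0005866149
Sum = 0.0082391437 → 0.0082391.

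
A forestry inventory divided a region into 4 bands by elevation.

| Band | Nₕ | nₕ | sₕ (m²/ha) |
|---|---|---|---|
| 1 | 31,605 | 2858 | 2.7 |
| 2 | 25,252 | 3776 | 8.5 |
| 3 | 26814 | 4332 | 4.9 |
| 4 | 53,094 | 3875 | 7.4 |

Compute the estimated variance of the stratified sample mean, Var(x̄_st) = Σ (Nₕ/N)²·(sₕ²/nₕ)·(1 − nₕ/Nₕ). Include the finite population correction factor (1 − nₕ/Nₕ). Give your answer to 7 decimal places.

N = 136765; Wₕ = Nₕ/N.
band 1: (31605/136765)²·2.7²/2858·(1 − 2858/31605) = 0.0001238978
band 2: (25252/136765)²·8.5²/3776·(1 − 3776/25252) = 0.0005547600
band 3: (26814/136765)²·4.9²/4332·(1 − 4332/26814) = 0.0001786283
band 4: (53094/136765)²·7.4²/3875·(1 − 3875/53094) = 0.0019743313
Sum = 0.0028316174 → 0.0028316.

0.0028316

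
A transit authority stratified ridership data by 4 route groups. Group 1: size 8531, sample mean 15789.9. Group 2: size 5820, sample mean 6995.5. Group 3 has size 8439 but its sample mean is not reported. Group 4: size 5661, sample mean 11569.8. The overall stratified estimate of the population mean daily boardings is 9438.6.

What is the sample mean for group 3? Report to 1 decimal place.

N = 8531 + 5820 + 8439 + 5661 = 28451.
Overall total = μ·N = 9438.6·28451 = 268537608.6.
Subtract the known strata: 8531·15789.9 + 5820·6995.5 + 5661·11569.8 = 240914084.7.
Remaining total for group 3: 268537608.6 − 240914084.7 = 27623523.9.
Divide by its size: 27623523.9 / 8439 = 3273.317... → 3273.3.

3273.3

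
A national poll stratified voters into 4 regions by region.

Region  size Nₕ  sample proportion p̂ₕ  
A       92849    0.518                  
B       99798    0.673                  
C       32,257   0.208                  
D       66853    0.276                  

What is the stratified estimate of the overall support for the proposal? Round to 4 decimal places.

N = 92849 + 99798 + 32257 + 66853 = 291757.
Overall proportion = Σ (Nₕ/N)·p̂ₕ.
Σ Nₕp̂ₕ = 48095.782 + 67164.054 + 6709.456 + 18451.428 = 140420.72.
140420.72 / 291757 = 0.481293... → 0.4813.

0.4813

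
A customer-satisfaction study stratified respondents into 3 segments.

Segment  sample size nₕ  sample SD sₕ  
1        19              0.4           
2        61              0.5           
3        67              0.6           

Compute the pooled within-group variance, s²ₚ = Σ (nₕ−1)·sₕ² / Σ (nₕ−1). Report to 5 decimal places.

1: (19−1)·0.4² = 18·0.16 = 2.88
2: (61−1)·0.5² = 60·0.25 = 15
3: (67−1)·0.6² = 66·0.36 = 23.76
Numerator = 41.64; denominator = Σ(nₕ−1) = 144.
s²ₚ = 41.64/144 = 0.2891667... → 0.28917.

0.28917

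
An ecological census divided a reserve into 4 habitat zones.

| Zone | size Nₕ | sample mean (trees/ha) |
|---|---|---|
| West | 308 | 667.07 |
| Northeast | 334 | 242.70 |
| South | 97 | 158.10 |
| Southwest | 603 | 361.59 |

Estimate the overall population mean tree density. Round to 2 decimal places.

387.40

N = 1342; weights Wₕ = Nₕ/N = (0.2295, 0.2489, 0.0723, 0.4493).
x̄_st = Σ Wₕ·x̄ₕ = 0.2295·667.07 + 0.2489·242.70 + 0.0723·158.10 + 0.4493·361.59 ≈ 387.4023...
→ 387.40.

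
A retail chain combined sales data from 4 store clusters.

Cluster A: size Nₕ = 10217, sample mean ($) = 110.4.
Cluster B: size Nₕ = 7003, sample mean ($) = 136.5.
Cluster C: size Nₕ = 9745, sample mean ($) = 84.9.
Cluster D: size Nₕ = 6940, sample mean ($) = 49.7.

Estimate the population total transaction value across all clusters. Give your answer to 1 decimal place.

3256134.8

Population total = Σ Nₕ·x̄ₕ (each stratum's size times its mean).
10217·110.4 + 7003·136.5 + 9745·84.9 + 6940·49.7 = 1127956.8 + 955909.5 + 827350.5 + 344918 = 3256134.8.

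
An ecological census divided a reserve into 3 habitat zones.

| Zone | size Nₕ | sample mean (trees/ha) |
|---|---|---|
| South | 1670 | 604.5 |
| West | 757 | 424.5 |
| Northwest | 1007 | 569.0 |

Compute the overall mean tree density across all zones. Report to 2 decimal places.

N = 1670 + 757 + 1007 = 3434.
Overall mean = Σ (Nₕ/N)·x̄ₕ — weight by population share, not a simple average.
Σ Nₕx̄ₕ = 1670·604.5 + 757·424.5 + 1007·569.0 = 1009515 + 321346.5 + 572983 = 1903844.5.
Divide by N: 1903844.5 / 3434 = 554.4102... → 554.41.

554.41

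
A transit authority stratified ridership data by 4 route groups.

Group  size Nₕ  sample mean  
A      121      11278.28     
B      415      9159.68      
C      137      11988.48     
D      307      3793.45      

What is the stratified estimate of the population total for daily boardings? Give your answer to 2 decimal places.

A: 121·11278.28 = 1364671.88
B: 415·9159.68 = 3801267.2
C: 137·11988.48 = 1642421.76
D: 307·3793.45 = 1164589.15
τ̂ = Σ Nₕx̄ₕ = 7972949.99.

7972949.99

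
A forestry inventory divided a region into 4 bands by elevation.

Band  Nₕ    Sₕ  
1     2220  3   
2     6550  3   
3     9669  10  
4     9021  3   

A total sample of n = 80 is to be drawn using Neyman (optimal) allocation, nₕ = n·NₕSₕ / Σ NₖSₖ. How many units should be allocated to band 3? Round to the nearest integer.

1: NₕSₕ = 2220·3 = 6660
2: NₕSₕ = 6550·3 = 19650
3: NₕSₕ = 9669·10 = 96690
4: NₕSₕ = 9021·3 = 27063
Σ NₕSₕ = 150063.
n_3 = 80·96690/150063 = 51.546... → 52.

52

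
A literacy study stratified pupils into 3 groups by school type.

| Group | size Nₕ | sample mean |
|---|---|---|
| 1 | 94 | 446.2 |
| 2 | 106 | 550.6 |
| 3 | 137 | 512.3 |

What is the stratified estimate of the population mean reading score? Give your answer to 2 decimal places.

505.91

N = 337; weights Wₕ = Nₕ/N = (0.2789, 0.3145, 0.4065).
x̄_st = Σ Wₕ·x̄ₕ = 0.2789·446.2 + 0.3145·550.6 + 0.4065·512.3 ≈ 505.9095...
→ 505.91.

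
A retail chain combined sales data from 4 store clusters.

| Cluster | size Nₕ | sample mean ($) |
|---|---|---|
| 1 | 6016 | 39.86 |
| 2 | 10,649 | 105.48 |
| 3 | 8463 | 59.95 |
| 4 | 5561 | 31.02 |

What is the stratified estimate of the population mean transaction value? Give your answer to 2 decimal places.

x̄_st = (Σ Nₕx̄ₕ) / (Σ Nₕ) = (6016·39.86 + 10649·105.48 + 8463·59.95 + 5561·31.02) / 30689
= 2042913.35 / 30689 = 66.5683... → 66.57.

66.57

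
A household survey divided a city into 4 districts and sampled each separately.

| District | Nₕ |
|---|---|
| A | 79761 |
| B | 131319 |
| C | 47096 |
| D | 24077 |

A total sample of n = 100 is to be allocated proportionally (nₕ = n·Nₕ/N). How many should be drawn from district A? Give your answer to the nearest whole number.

N = 79761 + 131319 + 47096 + 24077 = 282253.
n_A = 100·79761/282253 = 28.259... → 28.

28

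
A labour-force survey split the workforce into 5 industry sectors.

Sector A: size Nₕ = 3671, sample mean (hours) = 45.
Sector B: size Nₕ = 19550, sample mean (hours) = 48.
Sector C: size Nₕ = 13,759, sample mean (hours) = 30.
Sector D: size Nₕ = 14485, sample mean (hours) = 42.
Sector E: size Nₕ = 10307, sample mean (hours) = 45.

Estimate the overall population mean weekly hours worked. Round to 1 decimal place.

41.9

N = 3671 + 19550 + 13759 + 14485 + 10307 = 61772.
The stratified mean weights each stratum mean by its population share Nₕ/N.
Σ Nₕx̄ₕ = 3671·45 + 19550·48 + 13759·30 + 14485·42 + 10307·45 = 165195 + 938400 + 412770 + 608370 + 463815 = 2588550.
Divide by N: 2588550 / 61772 = 41.905... → 41.9.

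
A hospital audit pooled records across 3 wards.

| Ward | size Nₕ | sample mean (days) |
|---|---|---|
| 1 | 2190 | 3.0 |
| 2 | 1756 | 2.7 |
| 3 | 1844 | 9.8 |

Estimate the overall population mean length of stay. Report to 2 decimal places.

N = 5790; weights Wₕ = Nₕ/N = (0.3782, 0.3033, 0.3185).
x̄_st = Σ Wₕ·x̄ₕ = 0.3782·3.0 + 0.3033·2.7 + 0.3185·9.8 ≈ 5.0747...
→ 5.07.

5.07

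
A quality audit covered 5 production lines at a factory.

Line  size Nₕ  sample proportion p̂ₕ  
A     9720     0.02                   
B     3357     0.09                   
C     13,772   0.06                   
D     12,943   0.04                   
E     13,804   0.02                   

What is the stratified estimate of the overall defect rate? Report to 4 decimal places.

0.0395

Wₕ = Nₕ/N with N = 53596: 0.1814, 0.0626, 0.2570, 0.2415, 0.2576.
p̂_st = 0.1814·0.02 + 0.0626·0.09 + 0.2570·0.06 + 0.2415·0.04 + 0.2576·0.02 ≈ 0.039493... → 0.0395.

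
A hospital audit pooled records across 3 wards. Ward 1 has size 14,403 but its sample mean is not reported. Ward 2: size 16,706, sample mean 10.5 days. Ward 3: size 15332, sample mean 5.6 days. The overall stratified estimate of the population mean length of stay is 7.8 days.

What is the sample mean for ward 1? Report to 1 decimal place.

7.0

Σ Nₕx̄ₕ = N·μ, so 14403·x̄_1 = 46441·7.8 − (16706·10.5 + 15332·5.6).
= 362239.8 − 261272.2 = 100967.6.
x̄_1 = 100967.6 / 14403 = 7.010... → 7.0.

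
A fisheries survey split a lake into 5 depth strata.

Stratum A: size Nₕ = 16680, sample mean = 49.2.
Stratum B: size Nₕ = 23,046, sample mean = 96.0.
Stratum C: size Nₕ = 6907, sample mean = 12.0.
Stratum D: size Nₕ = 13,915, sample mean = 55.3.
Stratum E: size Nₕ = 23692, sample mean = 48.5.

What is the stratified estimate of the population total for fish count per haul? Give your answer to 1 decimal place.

Estimate total by summing Nₕ·x̄ₕ over strata.
16680·49.2 + 23046·96.0 + 6907·12.0 + 13915·55.3 + 23692·48.5 = 820656 + 2212416 + 82884 + 769499.5 + 1149062 = 5034517.5.

5034517.5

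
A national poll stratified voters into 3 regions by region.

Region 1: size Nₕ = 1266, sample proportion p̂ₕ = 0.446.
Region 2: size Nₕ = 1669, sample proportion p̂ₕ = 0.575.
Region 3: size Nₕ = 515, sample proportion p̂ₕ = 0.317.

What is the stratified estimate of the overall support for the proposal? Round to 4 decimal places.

0.4891

N = 1266 + 1669 + 515 = 3450.
Overall proportion = Σ (Nₕ/N)·p̂ₕ.
Σ Nₕp̂ₕ = 564.636 + 959.675 + 163.255 = 1687.566.
1687.566 / 3450 = 0.489150... → 0.4891.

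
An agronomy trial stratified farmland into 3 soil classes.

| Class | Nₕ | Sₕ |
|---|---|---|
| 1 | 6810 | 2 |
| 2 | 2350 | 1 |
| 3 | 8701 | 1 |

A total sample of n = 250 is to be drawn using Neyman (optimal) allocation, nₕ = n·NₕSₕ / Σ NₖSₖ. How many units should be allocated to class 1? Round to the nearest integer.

Σ NₕSₕ = 6810·2 + 2350·1 + 8701·1 = 24671.
Share for 1: 13620/24671 = 0.55207.
n_1 = 250 × 0.55207 = 138.016... → 138.

138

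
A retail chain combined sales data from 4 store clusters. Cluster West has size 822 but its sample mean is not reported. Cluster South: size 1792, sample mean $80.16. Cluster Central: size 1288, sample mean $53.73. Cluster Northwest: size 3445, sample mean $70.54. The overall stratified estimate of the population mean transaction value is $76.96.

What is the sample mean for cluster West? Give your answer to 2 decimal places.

N = 822 + 1792 + 1288 + 3445 = 7347.
Overall total = μ·N = 76.96·7347 = 565425.12.
Subtract the known strata: 1792·80.16 + 1288·53.73 + 3445·70.54 = 455861.26.
Remaining total for cluster West: 565425.12 − 455861.26 = 109563.86.
Divide by its size: 109563.86 / 822 = 133.2894... → 133.29.

133.29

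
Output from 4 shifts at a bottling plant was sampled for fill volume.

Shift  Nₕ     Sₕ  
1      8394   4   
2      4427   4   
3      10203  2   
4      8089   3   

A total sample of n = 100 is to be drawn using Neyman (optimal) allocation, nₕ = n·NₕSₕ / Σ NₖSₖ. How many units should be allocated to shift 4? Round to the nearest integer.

25

Σ NₕSₕ = 8394·4 + 4427·4 + 10203·2 + 8089·3 = 95957.
Share for 4: 24267/95957 = 0.25289.
n_4 = 100 × 0.25289 = 25.289... → 25.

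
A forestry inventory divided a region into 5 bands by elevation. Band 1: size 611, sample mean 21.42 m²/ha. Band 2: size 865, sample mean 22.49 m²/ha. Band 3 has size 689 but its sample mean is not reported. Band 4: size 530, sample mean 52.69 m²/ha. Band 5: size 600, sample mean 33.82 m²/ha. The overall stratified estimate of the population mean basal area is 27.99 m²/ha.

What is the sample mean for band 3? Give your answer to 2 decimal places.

16.64

N = 611 + 865 + 689 + 530 + 600 = 3295.
Overall total = μ·N = 27.99·3295 = 92227.05.
Subtract the known strata: 611·21.42 + 865·22.49 + 530·52.69 + 600·33.82 = 80759.17.
Remaining total for band 3: 92227.05 − 80759.17 = 11467.88.
Divide by its size: 11467.88 / 689 = 16.6442... → 16.64.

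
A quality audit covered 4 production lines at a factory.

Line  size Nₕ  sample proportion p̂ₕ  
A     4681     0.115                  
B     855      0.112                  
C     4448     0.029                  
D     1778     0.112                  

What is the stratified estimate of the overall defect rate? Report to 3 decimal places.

Wₕ = Nₕ/N with N = 11762: 0.3980, 0.0727, 0.3782, 0.1512.
p̂_st = 0.3980·0.115 + 0.0727·0.112 + 0.3782·0.029 + 0.1512·0.112 ≈ 0.08181... → 0.082.

0.082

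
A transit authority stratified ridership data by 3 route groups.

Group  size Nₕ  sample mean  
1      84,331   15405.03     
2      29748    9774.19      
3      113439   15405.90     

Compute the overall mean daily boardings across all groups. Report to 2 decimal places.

N = 227518; weights Wₕ = Nₕ/N = (0.3707, 0.1308, 0.4986).
x̄_st = Σ Wₕ·x̄ₕ = 0.3707·15405.03 + 0.1308·9774.19 + 0.4986·15405.90 ≈ 14669.2309...
→ 14669.23.

14669.23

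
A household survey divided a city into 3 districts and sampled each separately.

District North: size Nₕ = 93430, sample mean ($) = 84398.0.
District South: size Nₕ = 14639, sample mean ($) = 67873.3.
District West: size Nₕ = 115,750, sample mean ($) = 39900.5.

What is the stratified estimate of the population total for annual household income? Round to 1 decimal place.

13497385253.7

North: 93430·84398.0 = 7885305140
South: 14639·67873.3 = 993597238.7
West: 115750·39900.5 = 4618482875
τ̂ = Σ Nₕx̄ₕ = 13497385253.7.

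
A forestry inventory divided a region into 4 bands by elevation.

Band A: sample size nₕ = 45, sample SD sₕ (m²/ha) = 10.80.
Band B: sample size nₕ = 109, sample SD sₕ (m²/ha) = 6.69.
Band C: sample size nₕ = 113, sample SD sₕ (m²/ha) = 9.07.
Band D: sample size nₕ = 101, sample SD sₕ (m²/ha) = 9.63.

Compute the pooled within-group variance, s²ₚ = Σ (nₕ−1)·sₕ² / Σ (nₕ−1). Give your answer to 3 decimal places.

78.168

Degrees of freedom: 44 + 108 + 112 + 100 = 364.
Σ(nₕ−1)sₕ² = 44·116.64 + 108·44.7561 + 112·82.2649 + 100·92.7369 = 28453.1776.
s²ₚ = 28453.1776 / 364 = 78.16807... → 78.168.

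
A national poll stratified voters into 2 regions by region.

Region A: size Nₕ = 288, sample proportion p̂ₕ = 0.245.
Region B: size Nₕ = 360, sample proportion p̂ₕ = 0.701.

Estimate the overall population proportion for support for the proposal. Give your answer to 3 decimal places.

0.498

N = 288 + 360 = 648.
Overall proportion = Σ (Nₕ/N)·p̂ₕ.
Σ Nₕp̂ₕ = 70.56 + 252.36 = 322.92.
322.92 / 648 = 0.49833... → 0.498.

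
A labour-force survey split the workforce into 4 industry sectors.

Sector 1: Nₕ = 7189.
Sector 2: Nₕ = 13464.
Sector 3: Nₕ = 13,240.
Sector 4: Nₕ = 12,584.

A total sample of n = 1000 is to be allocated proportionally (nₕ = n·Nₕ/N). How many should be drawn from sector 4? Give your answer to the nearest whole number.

Share of sector 4 = 12584/46477 = 0.27076.
Allocate 1000 × 0.27076 = 270.758... → 271.

271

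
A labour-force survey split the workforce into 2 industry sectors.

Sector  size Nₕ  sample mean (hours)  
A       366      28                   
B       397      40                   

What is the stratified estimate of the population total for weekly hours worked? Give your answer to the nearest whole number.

Population total = Σ Nₕ·x̄ₕ (each stratum's size times its mean).
366·28 + 397·40 = 10248 + 15880 = 26128.

26128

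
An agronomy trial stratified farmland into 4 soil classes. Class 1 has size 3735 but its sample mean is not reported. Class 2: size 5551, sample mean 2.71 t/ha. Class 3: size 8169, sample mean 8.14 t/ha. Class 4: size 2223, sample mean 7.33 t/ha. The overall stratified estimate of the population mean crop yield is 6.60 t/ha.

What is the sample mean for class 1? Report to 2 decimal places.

Σ Nₕx̄ₕ = N·μ, so 3735·x̄_1 = 19678·6.60 − (5551·2.71 + 8169·8.14 + 2223·7.33).
= 129874.8 − 97833.46 = 32041.34.
x̄_1 = 32041.34 / 3735 = 8.5787... → 8.58.

8.58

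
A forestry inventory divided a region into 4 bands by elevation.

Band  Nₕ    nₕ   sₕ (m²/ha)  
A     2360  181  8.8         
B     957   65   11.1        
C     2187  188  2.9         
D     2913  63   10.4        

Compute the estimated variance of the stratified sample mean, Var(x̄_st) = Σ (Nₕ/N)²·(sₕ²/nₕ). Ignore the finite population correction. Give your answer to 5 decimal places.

0.26679

N = 8417; Wₕ = Nₕ/N.
band A: (2360/8417)²·8.8²/181 = 0.03363536
band B: (957/8417)²·11.1²/65 = 0.02450427
band C: (2187/8417)²·2.9²/188 = 0.00302010
band D: (2913/8417)²·10.4²/63 = 0.20563283
Sum = 0.26679256 → 0.26679.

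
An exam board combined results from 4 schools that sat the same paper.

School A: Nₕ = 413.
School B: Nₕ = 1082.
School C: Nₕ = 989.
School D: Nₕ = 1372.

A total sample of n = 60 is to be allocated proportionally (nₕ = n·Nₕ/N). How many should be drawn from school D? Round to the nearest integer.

21

N = 413 + 1082 + 989 + 1372 = 3856.
n_D = 60·1372/3856 = 21.349... → 21.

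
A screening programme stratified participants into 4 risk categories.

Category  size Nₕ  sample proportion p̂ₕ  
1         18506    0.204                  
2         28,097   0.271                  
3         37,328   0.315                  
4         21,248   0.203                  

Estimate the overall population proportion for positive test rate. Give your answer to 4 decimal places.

Wₕ = Nₕ/N with N = 105179: 0.1759, 0.2671, 0.3549, 0.2020.
p̂_st = 0.1759·0.204 + 0.2671·0.271 + 0.3549·0.315 + 0.2020·0.203 ≈ 0.261090... → 0.2611.

0.2611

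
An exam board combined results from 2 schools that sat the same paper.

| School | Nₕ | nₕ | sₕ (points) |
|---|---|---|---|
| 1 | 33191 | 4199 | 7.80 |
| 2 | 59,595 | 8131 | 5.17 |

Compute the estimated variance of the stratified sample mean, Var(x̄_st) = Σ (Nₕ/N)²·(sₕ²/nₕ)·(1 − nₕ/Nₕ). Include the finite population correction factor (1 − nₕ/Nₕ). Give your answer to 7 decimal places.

N = 92786; Wₕ = Nₕ/N.
school 1: (33191/92786)²·7.80²/4199·(1 − 4199/33191) = 0.0016194850
school 2: (59595/92786)²·5.17²/8131·(1 − 8131/59595) = 0.0011710774
Sum = 0.0027905624 → 0.0027906.

0.0027906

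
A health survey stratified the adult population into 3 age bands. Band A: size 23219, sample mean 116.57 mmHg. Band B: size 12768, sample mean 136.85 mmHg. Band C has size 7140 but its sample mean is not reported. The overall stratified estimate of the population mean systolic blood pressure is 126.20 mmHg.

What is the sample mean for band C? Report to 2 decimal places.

138.47

N = 23219 + 12768 + 7140 = 43127.
Overall total = μ·N = 126.20·43127 = 5442627.4.
Subtract the known strata: 23219·116.57 + 12768·136.85 = 4453939.63.
Remaining total for band C: 5442627.4 − 4453939.63 = 988687.77.
Divide by its size: 988687.77 / 7140 = 138.4717... → 138.47.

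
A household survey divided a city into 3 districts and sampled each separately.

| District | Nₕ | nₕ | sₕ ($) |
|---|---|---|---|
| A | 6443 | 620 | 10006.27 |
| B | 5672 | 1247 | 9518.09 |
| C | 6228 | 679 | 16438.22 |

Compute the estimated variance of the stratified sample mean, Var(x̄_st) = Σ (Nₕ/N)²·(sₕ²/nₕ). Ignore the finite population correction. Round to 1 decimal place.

72748.2

N = 18343. Term for each stratum: Wₕ²sₕ²/nₕ.
Var(x̄_st) = 19924.5387 + 6946.4813 + 45877.1339 = 72748.1540 → 72748.2.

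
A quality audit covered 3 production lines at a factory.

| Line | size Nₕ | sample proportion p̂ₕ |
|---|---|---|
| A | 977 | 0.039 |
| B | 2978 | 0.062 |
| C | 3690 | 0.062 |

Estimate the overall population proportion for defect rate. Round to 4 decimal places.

0.0591

N = 977 + 2978 + 3690 = 7645.
Overall proportion = Σ (Nₕ/N)·p̂ₕ.
Σ Nₕp̂ₕ = 38.103 + 184.636 + 228.78 = 451.519.
451.519 / 7645 = 0.059061... → 0.0591.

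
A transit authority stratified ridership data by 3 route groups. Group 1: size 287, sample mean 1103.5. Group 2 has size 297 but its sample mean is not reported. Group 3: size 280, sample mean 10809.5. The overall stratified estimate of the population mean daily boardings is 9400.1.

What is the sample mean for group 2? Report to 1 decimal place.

Σ Nₕx̄ₕ = N·μ, so 297·x̄_2 = 864·9400.1 − (287·1103.5 + 280·10809.5).
= 8121686.4 − 3343364.5 = 4778321.9.
x̄_2 = 4778321.9 / 297 = 16088.626... → 16088.6.

16088.6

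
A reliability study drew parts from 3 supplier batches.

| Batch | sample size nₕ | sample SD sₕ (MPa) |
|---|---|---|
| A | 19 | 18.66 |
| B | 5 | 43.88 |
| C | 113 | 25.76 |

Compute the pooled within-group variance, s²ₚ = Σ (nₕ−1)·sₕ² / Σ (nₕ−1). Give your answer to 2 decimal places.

658.88

Degrees of freedom: 18 + 4 + 112 = 134.
Σ(nₕ−1)sₕ² = 18·348.1956 + 4·1925.4544 + 112·663.5776 = 88290.0296.
s²ₚ = 88290.0296 / 134 = 658.8808... → 658.88.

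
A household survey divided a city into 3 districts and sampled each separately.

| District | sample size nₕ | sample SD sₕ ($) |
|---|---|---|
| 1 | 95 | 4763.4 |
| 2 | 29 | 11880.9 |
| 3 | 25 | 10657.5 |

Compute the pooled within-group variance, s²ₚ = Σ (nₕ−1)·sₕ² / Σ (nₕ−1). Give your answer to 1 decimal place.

Degrees of freedom: 94 + 28 + 24 = 146.
Σ(nₕ−1)sₕ² = 94·22689979.56 + 28·141155784.81 + 24·113582306.25 = 8811195403.32.
s²ₚ = 8811195403.32 / 146 = 60350653.447... → 60350653.4.

60350653.4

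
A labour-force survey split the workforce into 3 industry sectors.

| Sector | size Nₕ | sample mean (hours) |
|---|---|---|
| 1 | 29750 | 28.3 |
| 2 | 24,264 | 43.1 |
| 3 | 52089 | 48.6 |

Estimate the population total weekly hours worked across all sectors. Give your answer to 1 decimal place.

Estimate total by summing Nₕ·x̄ₕ over strata.
29750·28.3 + 24264·43.1 + 52089·48.6 = 841925 + 1045778.4 + 2531525.4 = 4419228.8.

4419228.8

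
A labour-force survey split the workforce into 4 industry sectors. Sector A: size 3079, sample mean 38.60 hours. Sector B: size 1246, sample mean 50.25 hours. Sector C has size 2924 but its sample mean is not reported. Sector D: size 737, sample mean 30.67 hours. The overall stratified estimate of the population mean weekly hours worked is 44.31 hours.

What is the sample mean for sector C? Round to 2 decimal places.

51.23

N = 3079 + 1246 + 2924 + 737 = 7986.
Overall total = μ·N = 44.31·7986 = 353859.66.
Subtract the known strata: 3079·38.60 + 1246·50.25 + 737·30.67 = 204064.69.
Remaining total for sector C: 353859.66 − 204064.69 = 149794.97.
Divide by its size: 149794.97 / 2924 = 51.2295... → 51.23.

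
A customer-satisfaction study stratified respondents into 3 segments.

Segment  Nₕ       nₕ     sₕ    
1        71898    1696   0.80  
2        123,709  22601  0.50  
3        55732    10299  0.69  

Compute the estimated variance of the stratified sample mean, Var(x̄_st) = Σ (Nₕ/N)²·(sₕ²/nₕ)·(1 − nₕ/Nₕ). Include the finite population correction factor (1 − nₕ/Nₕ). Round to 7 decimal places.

N = 251339. Term for each stratum: Wₕ²sₕ²/nₕ·(1−nₕ/Nₕ).
Var(x̄_st) = 0.0000301509 + 0.0000021902 + 0.0000018529 = 0.0000341940 → 0.0000342.

0.0000342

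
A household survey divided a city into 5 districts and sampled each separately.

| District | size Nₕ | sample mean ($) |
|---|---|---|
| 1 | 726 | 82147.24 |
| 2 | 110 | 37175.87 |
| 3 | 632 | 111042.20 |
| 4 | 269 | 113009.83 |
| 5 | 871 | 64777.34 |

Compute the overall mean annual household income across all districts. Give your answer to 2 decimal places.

N = 726 + 110 + 632 + 269 + 871 = 2608.
Weight each subgroup mean by Nₕ/N and sum.
Σ Nₕx̄ₕ = 726·82147.24 + 110·37175.87 + 632·111042.20 + 269·113009.83 + 871·64777.34 = 59638896.24 + 4089345.7 + 70178670.4 + 30399644.27 + 56421063.14 = 220727619.75.
Divide by N: 220727619.75 / 2608 = 84634.8235... → 84634.82.

84634.82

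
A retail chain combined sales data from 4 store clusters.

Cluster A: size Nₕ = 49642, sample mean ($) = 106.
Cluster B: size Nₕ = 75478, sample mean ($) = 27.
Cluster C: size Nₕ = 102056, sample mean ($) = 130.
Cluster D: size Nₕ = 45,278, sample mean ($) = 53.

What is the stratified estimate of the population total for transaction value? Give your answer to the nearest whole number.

Population total = Σ Nₕ·x̄ₕ (each stratum's size times its mean).
49642·106 + 75478·27 + 102056·130 + 45278·53 = 5262052 + 2037906 + 13267280 + 2399734 = 22966972.

22966972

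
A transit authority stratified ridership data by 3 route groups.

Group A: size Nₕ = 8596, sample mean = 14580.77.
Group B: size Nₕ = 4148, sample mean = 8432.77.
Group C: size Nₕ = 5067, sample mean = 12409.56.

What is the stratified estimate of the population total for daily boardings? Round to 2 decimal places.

A: 8596·14580.77 = 125336298.92
B: 4148·8432.77 = 34979129.96
C: 5067·12409.56 = 62879240.52
τ̂ = Σ Nₕx̄ₕ = 223194669.40.

223194669.40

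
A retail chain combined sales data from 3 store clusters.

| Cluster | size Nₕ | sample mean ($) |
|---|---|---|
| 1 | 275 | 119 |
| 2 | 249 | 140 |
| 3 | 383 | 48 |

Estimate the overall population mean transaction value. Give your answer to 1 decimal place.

N = 275 + 249 + 383 = 907.
Overall mean = Σ (Nₕ/N)·x̄ₕ — weight by population share, not a simple average.
Σ Nₕx̄ₕ = 275·119 + 249·140 + 383·48 = 32725 + 34860 + 18384 = 85969.
Divide by N: 85969 / 907 = 94.784... → 94.8.

94.8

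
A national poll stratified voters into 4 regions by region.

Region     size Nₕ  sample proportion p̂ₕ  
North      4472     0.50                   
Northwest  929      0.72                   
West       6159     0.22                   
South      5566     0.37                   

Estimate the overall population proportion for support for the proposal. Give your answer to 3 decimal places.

N = 4472 + 929 + 6159 + 5566 = 17126.
Overall proportion = Σ (Nₕ/N)·p̂ₕ.
Σ Nₕp̂ₕ = 2236 + 668.88 + 1354.98 + 2059.42 = 6319.28.
6319.28 / 17126 = 0.36899... → 0.369.

0.369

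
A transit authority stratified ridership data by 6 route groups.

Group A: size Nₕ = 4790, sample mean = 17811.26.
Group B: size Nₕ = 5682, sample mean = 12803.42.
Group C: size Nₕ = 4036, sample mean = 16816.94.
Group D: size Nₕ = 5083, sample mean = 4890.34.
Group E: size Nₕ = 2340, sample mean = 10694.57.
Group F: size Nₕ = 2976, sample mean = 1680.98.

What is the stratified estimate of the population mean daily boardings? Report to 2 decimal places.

11274.89

N = 4790 + 5682 + 4036 + 5083 + 2340 + 2976 = 24907.
The stratified mean weights each stratum mean by its population share Nₕ/N.
Σ Nₕx̄ₕ = 4790·17811.26 + 5682·12803.42 + 4036·16816.94 + 5083·4890.34 + 2340·10694.57 + 2976·1680.98 = 85315935.4 + 72749032.44 + 67873169.84 + 24857598.22 + 25025293.8 + 5002596.48 = 280823626.18.
Divide by N: 280823626.18 / 24907 = 11274.8876... → 11274.89.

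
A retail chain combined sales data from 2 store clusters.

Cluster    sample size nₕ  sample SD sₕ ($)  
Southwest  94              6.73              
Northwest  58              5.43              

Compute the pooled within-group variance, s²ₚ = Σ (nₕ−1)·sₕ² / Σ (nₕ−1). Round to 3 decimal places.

39.286

Degrees of freedom: 93 + 57 = 150.
Σ(nₕ−1)sₕ² = 93·45.2929 + 57·29.4849 = 5892.879.
s²ₚ = 5892.879 / 150 = 39.28586 → 39.286.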